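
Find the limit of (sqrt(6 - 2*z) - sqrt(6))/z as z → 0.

-√(6)/6

Substitution gives 0/0. Multiply numerator and denominator by the conjugate √(6 - 2z) + √6.
The numerator becomes (6 - 2z) − 6 = -2z, so the expression simplifies to -2/(√(6 - 2z) + √6).
Letting z → 0 gives -2/(2√6) = -√(6)/6.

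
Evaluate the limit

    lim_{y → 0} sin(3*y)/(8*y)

3/8

Substitution gives 0/0.
Write it as (3/8)·sin(3y)/(3y); since sin(u)/u → 1, the limit is 3/8.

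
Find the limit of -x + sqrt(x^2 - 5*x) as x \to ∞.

An ∞ − ∞ form. Rationalising with the conjugate, the difference becomes (-5x) / (√(x^2 - 5*x) + x).
For large x the denominator behaves like 2·x, so the quotient tends to -5/2 = -5/2.

-5/2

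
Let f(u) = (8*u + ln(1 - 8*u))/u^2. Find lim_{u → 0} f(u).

Direct substitution gives 0/0.
Apply L'Hôpital: lim (8 - 8/(1 - 8*u))/(2*u), still 0/0.
After 2 applications of L'Hôpital's rule the quotient is (-64/(1 - 8*u)^2)/(2); substituting u = 0 gives -32.

-32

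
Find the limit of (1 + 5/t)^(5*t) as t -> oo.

e^(25)

Let L be the limit and take ln: ln L = lim (5t)·ln(1 + 5/t) = lim (5t)·(5/t + O(1/t²)) = 25.
Hence L = e^(25).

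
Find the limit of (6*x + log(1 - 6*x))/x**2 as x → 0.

-18

Direct substitution gives 0/0.
Apply L'Hôpital: lim (6 - 6/(1 - 6*x))/(2*x), still 0/0.
After 2 applications of L'Hôpital's rule the quotient is (-36/(1 - 6*x)^2)/(2); substituting x = 0 gives -18.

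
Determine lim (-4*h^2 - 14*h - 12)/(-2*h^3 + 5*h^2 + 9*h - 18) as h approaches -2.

-2/35

Since h = -2 makes numerator and denominator zero, (h + 2) divides both.
Cancelling it gives (-4*h - 6)/(-2*h^2 + 9*h - 9); now plug in h = -2 to get -2/35.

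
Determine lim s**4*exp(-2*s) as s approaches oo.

0

Write as s^4/e^{2s}, an ∞/∞ form.
Exponential growth dominates any polynomial, so repeated L'Hôpital (or the standard result) gives 0.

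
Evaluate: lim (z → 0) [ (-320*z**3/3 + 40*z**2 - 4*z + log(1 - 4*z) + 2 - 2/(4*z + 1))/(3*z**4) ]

Substitution gives 0/0; apply L'Hôpital's rule 4 times.
After differentiating numerator and denominator 4 times the quotient is (-12288/(4*z + 1)^5 - 1536/(4*z - 1)^4)/(72); at z = 0 this is -192.

-192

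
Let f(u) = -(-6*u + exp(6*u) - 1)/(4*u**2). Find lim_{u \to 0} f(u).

Direct substitution gives 0/0.
Apply L'Hôpital: lim (6*e^(6*u) - 6)/(-8*u), still 0/0.
After 2 applications of L'Hôpital's rule the quotient is (36*e^(6*u))/(-8); substituting u = 0 gives -9/2.

-9/2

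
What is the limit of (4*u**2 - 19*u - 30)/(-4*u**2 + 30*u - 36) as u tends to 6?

Direct substitution gives 0/0, so factor. Both numerator and denominator have (u - 6) as a factor.
After cancelling, the expression reduces to (4*u + 5)/(6 - 4*u).
Substituting u = 6 gives -29/18.

-29/18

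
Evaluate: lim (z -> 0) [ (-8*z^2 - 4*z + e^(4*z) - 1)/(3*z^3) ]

Direct substitution gives 0/0.
Apply L'Hôpital: lim (-16*z + 4*e^(4*z) - 4)/(9*z^2), still 0/0.
Apply L'Hôpital: lim (16*e^(4*z) - 16)/(18*z), still 0/0.
After 3 applications of L'Hôpital's rule the quotient is (64*e^(4*z))/(18); substituting z = 0 gives 32/9.

32/9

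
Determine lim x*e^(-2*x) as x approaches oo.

Write as x^1/e^{2x}, an ∞/∞ form.
Exponential growth dominates any polynomial, so repeated L'Hôpital (or the standard result) gives 0.

0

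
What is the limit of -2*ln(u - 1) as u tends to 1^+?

∞

As u → 1⁺, u - 1 → 0⁺ and ln(u - 1) → −∞.
Multiplying by -2 gives ∞.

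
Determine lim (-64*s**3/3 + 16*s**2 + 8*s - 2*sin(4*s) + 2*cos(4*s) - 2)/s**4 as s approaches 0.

Substitution gives 0/0; apply L'Hôpital's rule 4 times.
After differentiating numerator and denominator 4 times the quotient is (-512*sin(4*s) + 512*cos(4*s))/(24); at s = 0 this is 64/3.

64/3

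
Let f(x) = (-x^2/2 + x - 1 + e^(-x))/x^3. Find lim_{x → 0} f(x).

-1/6

Direct substitution gives 0/0.
Apply L'Hôpital: lim (-x + 1 - e^(-x))/(3*x^2), still 0/0.
Apply L'Hôpital: lim (-1 + e^(-x))/(6*x), still 0/0.
After 3 applications of L'Hôpital's rule the quotient is (-e^(-x))/(6); substituting x = 0 gives -1/6.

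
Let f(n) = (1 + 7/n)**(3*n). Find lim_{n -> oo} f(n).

e^(21)

The base → 1 and the exponent → ∞: a 1^∞ form.
Take logarithms: (3n)·ln(1 + 7/n). Since ln(1+u) ~ u for small u, this behaves like (3n)·(7/n) → 21.
So the limit is e^(21).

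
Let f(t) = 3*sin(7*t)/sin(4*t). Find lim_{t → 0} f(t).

21/4

Substitution gives 0/0.
Divide numerator and denominator by t: sin(7t)/t → 7 and sin(4t)/t → 4, so the limit is 3·7/4 = 21/4.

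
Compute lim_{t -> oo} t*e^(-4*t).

Write as t^1/e^{4t}, an ∞/∞ form.
Exponential growth dominates any polynomial, so repeated L'Hôpital (or the standard result) gives 0.

0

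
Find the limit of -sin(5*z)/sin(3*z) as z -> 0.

Substitution gives 0/0.
Divide numerator and denominator by z: sin(5z)/z → 5 and sin(3z)/z → 3, so the limit is -1·5/3 = -5/3.

-5/3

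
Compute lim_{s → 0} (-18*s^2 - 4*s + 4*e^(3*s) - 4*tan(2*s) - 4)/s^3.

22/3

Substitution gives 0/0; apply L'Hôpital's rule 3 times.
After differentiating numerator and denominator 3 times the quotient is (108*e^(3*s) - 192*tan(2*s)^4 - 256*tan(2*s)^2 - 64)/(6); at s = 0 this is 22/3.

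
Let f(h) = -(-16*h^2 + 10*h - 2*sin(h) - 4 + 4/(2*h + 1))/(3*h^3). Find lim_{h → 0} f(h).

95/9

Substitution gives 0/0 (the numerator vanishes to order 3).
Expand each term to order h^3: the coefficient of h^3 in 4·1/(1 + 2h) is -32 and in -2·sin(h) is 1/3.
Lower-order terms cancel with the polynomial part, so the numerator is (-95/3)·h^3 + o(h^3), and the limit is (-95/3)/(-3) = 95/9.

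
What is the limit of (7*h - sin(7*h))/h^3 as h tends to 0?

Direct substitution gives 0/0.
Apply L'Hôpital: lim (7 - 7*cos(7*h))/(3*h^2), still 0/0.
Apply L'Hôpital: lim (49*sin(7*h))/(6*h), still 0/0.
After 3 applications of L'Hôpital's rule the quotient is (343*cos(7*h))/(6); substituting h = 0 gives 343/6.

343/6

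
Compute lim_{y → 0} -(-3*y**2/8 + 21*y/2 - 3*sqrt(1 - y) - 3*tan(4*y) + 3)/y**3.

Substitution gives 0/0 (the numerator vanishes to order 3).
Expand each term to order y^3: the coefficient of y^3 in -3·√(1 - y) is 3/16 and in -3·tan(4y) is -64.
Lower-order terms cancel with the polynomial part, so the numerator is (-1021/16)·y^3 + o(y^3), and the limit is (-1021/16)/(-1) = 1021/16.

1021/16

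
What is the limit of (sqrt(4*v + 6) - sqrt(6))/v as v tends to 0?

√(6)/3

Substitution gives 0/0. Multiply numerator and denominator by the conjugate √(6 + 4v) + √6.
The numerator becomes (6 + 4v) − 6 = 4v, so the expression simplifies to 4/(√(6 + 4v) + √6).
Letting v → 0 gives 4/(2√6) = √(6)/3.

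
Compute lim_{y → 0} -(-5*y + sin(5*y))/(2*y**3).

Direct substitution gives 0/0.
Apply L'Hôpital: lim (5*cos(5*y) - 5)/(-6*y^2), still 0/0.
Apply L'Hôpital: lim (-25*sin(5*y))/(-12*y), still 0/0.
After 3 applications of L'Hôpital's rule the quotient is (-125*cos(5*y))/(-12); substituting y = 0 gives 125/12.

125/12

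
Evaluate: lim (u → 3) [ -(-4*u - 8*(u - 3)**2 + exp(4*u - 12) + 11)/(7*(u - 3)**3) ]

Direct substitution gives 0/0.
Apply L'Hôpital: lim (-16*u + 4*e^(4*u - 12) + 44)/(-21*(u - 3)^2), still 0/0.
Apply L'Hôpital: lim (16*e^(4*u - 12) - 16)/(126 - 42*u), still 0/0.
After 3 applications of L'Hôpital's rule the quotient is (64*e^(4*u - 12))/(-42); substituting u = 3 gives -32/21.

-32/21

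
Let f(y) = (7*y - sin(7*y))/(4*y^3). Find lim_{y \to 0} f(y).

Direct substitution gives 0/0.
Apply L'Hôpital: lim (7 - 7*cos(7*y))/(12*y^2), still 0/0.
Apply L'Hôpital: lim (49*sin(7*y))/(24*y), still 0/0.
After 3 applications of L'Hôpital's rule the quotient is (343*cos(7*y))/(24); substituting y = 0 gives 343/24.

343/24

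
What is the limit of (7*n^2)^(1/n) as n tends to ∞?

Base → ∞ and exponent → 0: an ∞^0 form.
Take logs: (1/n)·ln(7·n^2) = (ln 7 + 2·ln n)/n → 0.
So the limit is e^0 = 1.

1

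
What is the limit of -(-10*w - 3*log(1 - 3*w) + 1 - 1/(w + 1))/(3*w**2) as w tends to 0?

-25/6

Substitution gives 0/0 (the numerator vanishes to order 2).
Expand each term to order w^2: the coefficient of w^2 in −1/(1 + w) is -1 and in -3·ln(1 - 3w) is 27/2.
Lower-order terms cancel with the polynomial part, so the numerator is (25/2)·w^2 + o(w^2), and the limit is (25/2)/(-3) = -25/6.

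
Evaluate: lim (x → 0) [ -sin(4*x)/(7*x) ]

Substitution gives 0/0.
Write it as (4/(-7))·sin(4x)/(4x); since sin(u)/u → 1, the limit is -4/7.

-4/7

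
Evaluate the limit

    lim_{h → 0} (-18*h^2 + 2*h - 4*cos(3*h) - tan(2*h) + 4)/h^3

Substitution gives 0/0; apply L'Hôpital's rule 3 times.
After differentiating numerator and denominator 3 times the quotient is (-108*sin(3*h) - 48*tan(2*h)^4 - 64*tan(2*h)^2 - 16)/(6); at h = 0 this is -8/3.

-8/3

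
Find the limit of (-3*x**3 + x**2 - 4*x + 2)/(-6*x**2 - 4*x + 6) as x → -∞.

-∞

The numerator has higher degree (3 > 2); the quotient behaves like (-3/(-6))·x^1 for large |x|.
As x → −∞ this diverges to -∞.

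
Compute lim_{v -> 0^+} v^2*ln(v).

0

This is a 0·(−∞) form. Rewrite as 1·ln(v) / v^(−2) and apply L'Hôpital:
the derivative quotient is 1·(1/v) / (−2·v^(−3)) = (-1/2)·v^2 → 0.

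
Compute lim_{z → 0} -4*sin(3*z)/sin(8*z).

Substitution gives 0/0.
Divide numerator and denominator by z: sin(3z)/z → 3 and sin(8z)/z → 8, so the limit is -4·3/8 = -3/2.

-3/2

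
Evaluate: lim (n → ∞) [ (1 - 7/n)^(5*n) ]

e^(-35)

Let L be the limit and take ln: ln L = lim (5n)·ln(1 - 7/n) = lim (5n)·(-7/n + O(1/n²)) = -35.
Hence L = e^(-35).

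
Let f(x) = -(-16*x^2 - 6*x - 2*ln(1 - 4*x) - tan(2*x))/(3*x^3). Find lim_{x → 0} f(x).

-40/3

Substitution gives 0/0; apply L'Hôpital's rule 3 times.
After differentiating numerator and denominator 3 times the quotient is (-32*tan(2*x)^2/cos(2*x)^2 - 16/cos(2*x)^4 - 256/(4*x - 1)^3)/(-18); at x = 0 this is -40/3.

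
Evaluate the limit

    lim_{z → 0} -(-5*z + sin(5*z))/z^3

125/6

Direct substitution gives 0/0.
Apply L'Hôpital: lim (5*cos(5*z) - 5)/(-3*z^2), still 0/0.
Apply L'Hôpital: lim (-25*sin(5*z))/(-6*z), still 0/0.
After 3 applications of L'Hôpital's rule the quotient is (-125*cos(5*z))/(-6); substituting z = 0 gives 125/6.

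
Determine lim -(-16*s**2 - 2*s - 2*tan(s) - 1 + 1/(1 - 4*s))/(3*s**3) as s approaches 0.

Substitution gives 0/0 (the numerator vanishes to order 3).
Expand each term to order s^3: the coefficient of s^3 in -2·tan(s) is -2/3 and in 1/(1 - 4s) is 64.
Lower-order terms cancel with the polynomial part, so the numerator is (190/3)·s^3 + o(s^3), and the limit is (190/3)/(-3) = -190/9.

-190/9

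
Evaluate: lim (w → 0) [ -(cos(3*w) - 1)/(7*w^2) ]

Direct substitution gives 0/0.
Apply L'Hôpital: lim (-3*sin(3*w))/(-14*w), still 0/0.
After 2 applications of L'Hôpital's rule the quotient is (-9*cos(3*w))/(-14); substituting w = 0 gives 9/14.

9/14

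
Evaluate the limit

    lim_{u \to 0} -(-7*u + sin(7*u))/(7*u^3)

Direct substitution gives 0/0.
Apply L'Hôpital: lim (7*cos(7*u) - 7)/(-21*u^2), still 0/0.
Apply L'Hôpital: lim (-49*sin(7*u))/(-42*u), still 0/0.
After 3 applications of L'Hôpital's rule the quotient is (-343*cos(7*u))/(-42); substituting u = 0 gives 49/6.

49/6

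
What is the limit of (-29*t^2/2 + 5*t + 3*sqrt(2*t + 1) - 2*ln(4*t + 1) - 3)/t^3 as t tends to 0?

-247/6

Substitution gives 0/0 (the numerator vanishes to order 3).
Expand each term to order t^3: the coefficient of t^3 in -2·ln(1 + 4t) is -128/3 and in 3·√(1 + 2t) is 3/2.
Lower-order terms cancel with the polynomial part, so the numerator is (-247/6)·t^3 + o(t^3), and the limit is (-247/6)/(1) = -247/6.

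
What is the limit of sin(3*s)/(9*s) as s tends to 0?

Substitution gives 0/0.
Write it as (3/9)·sin(3s)/(3s); since sin(u)/u → 1, the limit is 1/3.

1/3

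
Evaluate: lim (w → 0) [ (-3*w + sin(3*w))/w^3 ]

-9/2

Direct substitution gives 0/0.
Apply L'Hôpital: lim (3*cos(3*w) - 3)/(3*w^2), still 0/0.
Apply L'Hôpital: lim (-9*sin(3*w))/(6*w), still 0/0.
After 3 applications of L'Hôpital's rule the quotient is (-27*cos(3*w))/(6); substituting w = 0 gives -9/2.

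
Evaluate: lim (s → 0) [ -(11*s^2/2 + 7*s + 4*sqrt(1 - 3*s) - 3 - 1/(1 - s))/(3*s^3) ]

31/12

Substitution gives 0/0 (the numerator vanishes to order 3).
Expand each term to order s^3: the coefficient of s^3 in −1/(1 - s) is -1 and in 4·√(1 - 3s) is -27/4.
Lower-order terms cancel with the polynomial part, so the numerator is (-31/4)·s^3 + o(s^3), and the limit is (-31/4)/(-3) = 31/12.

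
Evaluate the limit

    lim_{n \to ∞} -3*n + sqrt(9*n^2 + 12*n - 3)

An ∞ − ∞ form. Rationalising with the conjugate, the difference becomes (12n - 3) / (√(9*n^2 + 12*n - 3) + 3n).
For large n the denominator behaves like 2·3n, so the quotient tends to 12/6 = 2.

2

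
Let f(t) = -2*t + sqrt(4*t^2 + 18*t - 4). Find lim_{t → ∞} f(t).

An ∞ − ∞ form. Rationalising with the conjugate, the difference becomes (18t - 4) / (√(4*t^2 + 18*t - 4) + 2t).
For large t the denominator behaves like 2·2t, so the quotient tends to 18/4 = 9/2.

9/2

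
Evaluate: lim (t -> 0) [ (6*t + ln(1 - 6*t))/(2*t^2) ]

-9

Direct substitution gives 0/0.
Apply L'Hôpital: lim (6 - 6/(1 - 6*t))/(4*t), still 0/0.
After 2 applications of L'Hôpital's rule the quotient is (-36/(1 - 6*t)^2)/(4); substituting t = 0 gives -9.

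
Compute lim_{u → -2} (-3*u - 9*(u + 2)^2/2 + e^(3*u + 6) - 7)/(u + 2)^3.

9/2

Direct substitution gives 0/0.
Apply L'Hôpital: lim (-9*u + 3*e^(3*u + 6) - 21)/(3*(u + 2)^2), still 0/0.
Apply L'Hôpital: lim (9*e^(3*u + 6) - 9)/(6*u + 12), still 0/0.
After 3 applications of L'Hôpital's rule the quotient is (27*e^(3*u + 6))/(6); substituting u = -2 gives 9/2.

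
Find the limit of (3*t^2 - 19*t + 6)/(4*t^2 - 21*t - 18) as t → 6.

Since t = 6 makes numerator and denominator zero, (t - 6) divides both.
Cancelling it gives (3*t - 1)/(4*t + 3); now plug in t = 6 to get 17/27.

17/27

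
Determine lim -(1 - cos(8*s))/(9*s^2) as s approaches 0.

-32/9

Substitution gives 0/0.
Use (1 − cos u)/u² → 1/2 with u = 8s: the limit is 8²/(2·(-9)) = -32/9.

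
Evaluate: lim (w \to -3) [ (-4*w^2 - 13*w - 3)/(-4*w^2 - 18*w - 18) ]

11/6

At w = -3 both the top and bottom vanish — a removable singularity. Factoring out (w + 3) from each leaves (-4*w - 1)/(-4*w - 6), which at w = -3 equals 11/6.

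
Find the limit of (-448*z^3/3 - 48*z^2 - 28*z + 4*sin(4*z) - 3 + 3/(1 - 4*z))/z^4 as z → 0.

Substitution gives 0/0 (the numerator vanishes to order 4).
Expand each term to order z^4: the coefficient of z^4 in 4·sin(4z) is 0 and in 3·1/(1 - 4z) is 768.
Lower-order terms cancel with the polynomial part, so the numerator is (768)·z^4 + o(z^4), and the limit is (768)/(1) = 768.

768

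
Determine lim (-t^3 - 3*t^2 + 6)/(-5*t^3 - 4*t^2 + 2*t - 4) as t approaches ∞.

Numerator and denominator both have degree 3.
Dividing every term by t^3, all lower-order terms vanish and the limit is the ratio of leading coefficients, -1/(-5) = 1/5.

1/5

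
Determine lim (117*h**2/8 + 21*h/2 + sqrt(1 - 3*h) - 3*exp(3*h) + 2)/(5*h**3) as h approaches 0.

Substitution gives 0/0 (the numerator vanishes to order 3).
Expand each term to order h^3: the coefficient of h^3 in -3·e^(3h) is -27/2 and in √(1 - 3h) is -27/16.
Lower-order terms cancel with the polynomial part, so the numerator is (-243/16)·h^3 + o(h^3), and the limit is (-243/16)/(5) = -243/80.

-243/80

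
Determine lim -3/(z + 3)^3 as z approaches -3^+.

As z → -3⁺, (z + 3) → 0⁺, so (z + 3)^3 → 0⁺ and -3/(z + 3)^3 → -∞.

-∞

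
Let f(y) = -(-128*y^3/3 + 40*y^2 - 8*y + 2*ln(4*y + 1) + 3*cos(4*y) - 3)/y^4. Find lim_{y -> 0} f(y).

96

Substitution gives 0/0; apply L'Hôpital's rule 4 times.
After differentiating numerator and denominator 4 times the quotient is (768*cos(4*y) - 3072/(4*y + 1)^4)/(-24); at y = 0 this is 96.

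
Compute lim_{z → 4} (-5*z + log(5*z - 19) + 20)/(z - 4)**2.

Direct substitution gives 0/0.
Apply L'Hôpital: lim (-5 + 5/(5*z - 19))/(2*z - 8), still 0/0.
After 2 applications of L'Hôpital's rule the quotient is (-25/(5*z - 19)^2)/(2); substituting z = 4 gives -25/2.

-25/2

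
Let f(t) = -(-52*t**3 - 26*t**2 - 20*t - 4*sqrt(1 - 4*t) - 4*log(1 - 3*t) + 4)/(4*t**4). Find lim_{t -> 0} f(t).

-121/4

Substitution gives 0/0 (the numerator vanishes to order 4).
Expand each term to order t^4: the coefficient of t^4 in -4·ln(1 - 3t) is 81 and in -4·√(1 - 4t) is 40.
Lower-order terms cancel with the polynomial part, so the numerator is (121)·t^4 + o(t^4), and the limit is (121)/(-4) = -121/4.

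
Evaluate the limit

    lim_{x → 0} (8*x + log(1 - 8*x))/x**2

-32

Direct substitution gives 0/0.
Apply L'Hôpital: lim (8 - 8/(1 - 8*x))/(2*x), still 0/0.
After 2 applications of L'Hôpital's rule the quotient is (-64/(1 - 8*x)^2)/(2); substituting x = 0 gives -32.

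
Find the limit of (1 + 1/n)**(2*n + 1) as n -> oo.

Let L be the limit and take ln: ln L = lim (2n + 1)·ln(1 + 1/n) = lim (2n + 1)·(1/n + O(1/n²)) = 2.
Hence L = e^(2).

e^(2)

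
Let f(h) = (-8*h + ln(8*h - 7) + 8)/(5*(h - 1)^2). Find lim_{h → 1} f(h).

Direct substitution gives 0/0.
Apply L'Hôpital: lim (-8 + 8/(8*h - 7))/(10*h - 10), still 0/0.
After 2 applications of L'Hôpital's rule the quotient is (-64/(8*h - 7)^2)/(10); substituting h = 1 gives -32/5.

-32/5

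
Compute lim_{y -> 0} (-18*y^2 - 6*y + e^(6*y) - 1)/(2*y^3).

Direct substitution gives 0/0.
Apply L'Hôpital: lim (-36*y + 6*e^(6*y) - 6)/(6*y^2), still 0/0.
Apply L'Hôpital: lim (36*e^(6*y) - 36)/(12*y), still 0/0.
After 3 applications of L'Hôpital's rule the quotient is (216*e^(6*y))/(12); substituting y = 0 gives 18.

18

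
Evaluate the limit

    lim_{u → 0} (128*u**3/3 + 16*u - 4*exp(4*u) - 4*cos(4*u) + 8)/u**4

Substitution gives 0/0 (the numerator vanishes to order 4).
Expand each term to order u^4: the coefficient of u^4 in -4·cos(4u) is -128/3 and in -4·e^(4u) is -128/3.
Lower-order terms cancel with the polynomial part, so the numerator is (-256/3)·u^4 + o(u^4), and the limit is (-256/3)/(1) = -256/3.

-256/3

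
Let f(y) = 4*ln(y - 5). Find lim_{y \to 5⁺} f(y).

As y → 5⁺, y - 5 → 0⁺ and ln(y - 5) → −∞.
Multiplying by 4 gives -∞.

-∞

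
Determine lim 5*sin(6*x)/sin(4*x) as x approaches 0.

Substitution gives 0/0.
Divide numerator and denominator by x: sin(6x)/x → 6 and sin(4x)/x → 4, so the limit is 5·6/4 = 15/2.

15/2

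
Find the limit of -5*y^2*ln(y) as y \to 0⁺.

This is a 0·(−∞) form. Rewrite as -5·ln(y) / y^(−2) and apply L'Hôpital:
the derivative quotient is -5·(1/y) / (−2·y^(−3)) = (5/2)·y^2 → 0.

0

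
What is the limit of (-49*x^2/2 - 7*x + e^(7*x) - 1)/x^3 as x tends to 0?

Direct substitution gives 0/0.
Apply L'Hôpital: lim (-49*x + 7*e^(7*x) - 7)/(3*x^2), still 0/0.
Apply L'Hôpital: lim (49*e^(7*x) - 49)/(6*x), still 0/0.
After 3 applications of L'Hôpital's rule the quotient is (343*e^(7*x))/(6); substituting x = 0 gives 343/6.

343/6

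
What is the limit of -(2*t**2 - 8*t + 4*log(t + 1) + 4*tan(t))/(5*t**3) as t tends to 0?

-8/15

Substitution gives 0/0 (the numerator vanishes to order 3).
Expand each term to order t^3: the coefficient of t^3 in 4·ln(1 + t) is 4/3 and in 4·tan(t) is 4/3.
Lower-order terms cancel with the polynomial part, so the numerator is (8/3)·t^3 + o(t^3), and the limit is (8/3)/(-5) = -8/15.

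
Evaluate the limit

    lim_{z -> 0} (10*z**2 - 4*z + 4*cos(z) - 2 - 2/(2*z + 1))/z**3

Substitution gives 0/0 (the numerator vanishes to order 3).
Expand each term to order z^3: the coefficient of z^3 in 4·cos(z) is 0 and in -2·1/(1 + 2z) is 16.
Lower-order terms cancel with the polynomial part, so the numerator is (16)·z^3 + o(z^3), and the limit is (16)/(1) = 16.

16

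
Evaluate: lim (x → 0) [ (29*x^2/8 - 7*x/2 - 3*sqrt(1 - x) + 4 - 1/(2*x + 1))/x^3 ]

Substitution gives 0/0 (the numerator vanishes to order 3).
Expand each term to order x^3: the coefficient of x^3 in −1/(1 + 2x) is 8 and in -3·√(1 - x) is 3/16.
Lower-order terms cancel with the polynomial part, so the numerator is (131/16)·x^3 + o(x^3), and the limit is (131/16)/(1) = 131/16.

131/16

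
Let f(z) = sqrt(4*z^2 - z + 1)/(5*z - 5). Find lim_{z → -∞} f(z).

-2/5

For large |z|, √(4*z^2 - z + 1) ≈ √4·|z| and the denominator ≈ 5z.
Since z → −∞, |z| = −z, giving −√4/(5) = -2/5.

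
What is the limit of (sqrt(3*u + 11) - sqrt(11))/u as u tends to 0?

3*√(11)/22

A 0/0 form; rationalise with √(11 + 3u) + √11. This collapses the numerator to 3u, leaving 3/(√(11 + 3u) + √11) → 3/(2√11) = 3*√(11)/22.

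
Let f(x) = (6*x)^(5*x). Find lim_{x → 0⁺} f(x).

1

Base → 0⁺ and exponent → 0⁺: a 0^0 form.
Take logs: 5x·ln(6x). This is 0·(−∞); rewriting as ln(6x)/(1/(5x)) and applying L'Hôpital gives 0.
Hence the limit is e^0 = 1.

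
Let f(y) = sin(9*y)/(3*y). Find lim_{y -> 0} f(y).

3

Substitution gives 0/0.
Write it as (9/3)·sin(9y)/(9y); since sin(u)/u → 1, the limit is 3.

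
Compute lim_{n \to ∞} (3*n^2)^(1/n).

1

Base → ∞ and exponent → 0: an ∞^0 form.
Take logs: (1/n)·ln(3·n^2) = (ln 3 + 2·ln n)/n → 0.
So the limit is e^0 = 1.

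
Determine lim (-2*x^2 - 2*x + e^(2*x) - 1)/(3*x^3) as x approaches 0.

Direct substitution gives 0/0.
Apply L'Hôpital: lim (-4*x + 2*e^(2*x) - 2)/(9*x^2), still 0/0.
Apply L'Hôpital: lim (4*e^(2*x) - 4)/(18*x), still 0/0.
After 3 applications of L'Hôpital's rule the quotient is (8*e^(2*x))/(18); substituting x = 0 gives 4/9.

4/9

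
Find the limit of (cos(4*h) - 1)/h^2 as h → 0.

Direct substitution gives 0/0.
Apply L'Hôpital: lim (-4*sin(4*h))/(2*h), still 0/0.
After 2 applications of L'Hôpital's rule the quotient is (-16*cos(4*h))/(2); substituting h = 0 gives -8.

-8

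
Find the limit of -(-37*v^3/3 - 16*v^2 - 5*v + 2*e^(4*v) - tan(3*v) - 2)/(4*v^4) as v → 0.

-16/3

Substitution gives 0/0; apply L'Hôpital's rule 4 times.
After differentiating numerator and denominator 4 times the quotient is (512*e^(4*v) - 1944*tan(3*v)^5 - 3240*tan(3*v)^3 - 1296*tan(3*v))/(-96); at v = 0 this is -16/3.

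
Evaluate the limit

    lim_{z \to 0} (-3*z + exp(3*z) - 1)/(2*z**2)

Direct substitution gives 0/0.
Apply L'Hôpital: lim (3*e^(3*z) - 3)/(4*z), still 0/0.
After 2 applications of L'Hôpital's rule the quotient is (9*e^(3*z))/(4); substituting z = 0 gives 9/4.

9/4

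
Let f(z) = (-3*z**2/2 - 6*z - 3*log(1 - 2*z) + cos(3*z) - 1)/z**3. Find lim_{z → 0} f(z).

8

Substitution gives 0/0; apply L'Hôpital's rule 3 times.
After differentiating numerator and denominator 3 times the quotient is (27*sin(3*z) - 48/(2*z - 1)^3)/(6); at z = 0 this is 8.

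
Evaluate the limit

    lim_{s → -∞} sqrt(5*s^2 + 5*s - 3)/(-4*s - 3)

√(5)/4

For large |s|, √(5*s^2 + 5*s - 3) ≈ √5·|s| and the denominator ≈ -4s.
Since s → −∞, |s| = −s, giving −√5/(-4) = √(5)/4.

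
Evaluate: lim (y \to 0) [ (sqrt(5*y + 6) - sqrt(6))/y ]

Substitution gives 0/0. Multiply numerator and denominator by the conjugate √(6 + 5y) + √6.
The numerator becomes (6 + 5y) − 6 = 5y, so the expression simplifies to 5/(√(6 + 5y) + √6).
Letting y → 0 gives 5/(2√6) = 5*√(6)/12.

5*√(6)/12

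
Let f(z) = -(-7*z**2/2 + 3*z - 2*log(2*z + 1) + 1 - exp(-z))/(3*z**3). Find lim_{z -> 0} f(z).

Substitution gives 0/0; apply L'Hôpital's rule 3 times.
After differentiating numerator and denominator 3 times the quotient is (e^(-z) - 32/(2*z + 1)^3)/(-18); at z = 0 this is 31/18.

31/18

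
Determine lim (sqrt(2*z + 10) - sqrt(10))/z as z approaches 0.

√(10)/10

A 0/0 form; rationalise with √(10 + 2z) + √10. This collapses the numerator to 2z, leaving 2/(√(10 + 2z) + √10) → 2/(2√10) = √(10)/10.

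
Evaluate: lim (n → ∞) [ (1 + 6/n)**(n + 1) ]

e^(6)

Write it as [(1 + 6/n)^n]^(1) · (1 + 6/n)^(1). The bracketed term tends to e^(6) and the second factor to 1, so the limit is e^(6).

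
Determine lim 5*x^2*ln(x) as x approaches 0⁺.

0

This is a 0·(−∞) form. Rewrite as 5·ln(x) / x^(−2) and apply L'Hôpital:
the derivative quotient is 5·(1/x) / (−2·x^(−3)) = (-5/2)·x^2 → 0.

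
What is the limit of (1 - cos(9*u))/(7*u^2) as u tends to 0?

81/14

Substitution gives 0/0.
Use (1 − cos θ)/θ² → 1/2 with θ = 9u: the limit is 9²/(2·7) = 81/14.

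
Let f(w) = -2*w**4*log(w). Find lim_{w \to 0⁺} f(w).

This is a 0·(−∞) form. Rewrite as -2·ln(w) / w^(−4) and apply L'Hôpital:
the derivative quotient is -2·(1/w) / (−4·w^(−5)) = (2/4)·w^4 → 0.

0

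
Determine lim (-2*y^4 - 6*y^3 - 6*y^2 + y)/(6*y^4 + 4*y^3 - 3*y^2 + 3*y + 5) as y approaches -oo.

-1/3

Numerator and denominator both have degree 4.
Dividing every term by y^4, all lower-order terms vanish and the limit is the ratio of leading coefficients, -2/(6) = -1/3.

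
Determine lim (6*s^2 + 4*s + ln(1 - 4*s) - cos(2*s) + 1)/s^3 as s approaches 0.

-64/3

Substitution gives 0/0; apply L'Hôpital's rule 3 times.
After differentiating numerator and denominator 3 times the quotient is (-8*sin(2*s) + 128/(4*s - 1)^3)/(6); at s = 0 this is -64/3.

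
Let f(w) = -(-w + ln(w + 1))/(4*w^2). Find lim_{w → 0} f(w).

1/8

Direct substitution gives 0/0.
Apply L'Hôpital: lim (-1 + 1/(w + 1))/(-8*w), still 0/0.
After 2 applications of L'Hôpital's rule the quotient is (-1/(w + 1)^2)/(-8); substituting w = 0 gives 1/8.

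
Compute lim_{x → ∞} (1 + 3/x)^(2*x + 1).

e^(6)

Write it as [(1 + 3/x)^x]^(2) · (1 + 3/x)^(1). The bracketed term tends to e^(3) and the second factor to 1, so the limit is e^(6).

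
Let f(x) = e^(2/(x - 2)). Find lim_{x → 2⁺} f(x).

As x → 2⁺, 2/(x - 2) → +∞, so e^(2/(x - 2)) → ∞.

∞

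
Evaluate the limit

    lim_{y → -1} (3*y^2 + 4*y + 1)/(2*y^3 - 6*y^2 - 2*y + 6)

-1/8

At y = -1 both the top and bottom vanish — a removable singularity. Factoring out (y + 1) from each leaves (3*y + 1)/(2*y^2 - 8*y + 6), which at y = -1 equals -1/8.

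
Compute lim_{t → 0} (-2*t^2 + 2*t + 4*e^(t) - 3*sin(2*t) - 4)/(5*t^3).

Substitution gives 0/0 (the numerator vanishes to order 3).
Expand each term to order t^3: the coefficient of t^3 in -3·sin(2t) is 4 and in 4·e^(t) is 2/3.
Lower-order terms cancel with the polynomial part, so the numerator is (14/3)·t^3 + o(t^3), and the limit is (14/3)/(5) = 14/15.

14/15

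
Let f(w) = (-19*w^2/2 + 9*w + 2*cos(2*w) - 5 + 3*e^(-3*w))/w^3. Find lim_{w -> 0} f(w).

Substitution gives 0/0; apply L'Hôpital's rule 3 times.
After differentiating numerator and denominator 3 times the quotient is (16*sin(2*w) - 81*e^(-3*w))/(6); at w = 0 this is -27/2.

-27/2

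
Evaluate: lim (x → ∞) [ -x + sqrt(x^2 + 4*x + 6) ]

2

This has the form ∞ − ∞. Multiply and divide by the conjugate √(x^2 + 4*x + 6) + x.
That gives (4x + 6) / (√(x^2 + 4*x + 6) + x).
Divide numerator and denominator by x: the limit is 4/(2·1) = 2.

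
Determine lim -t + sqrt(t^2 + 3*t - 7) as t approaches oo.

An ∞ − ∞ form. Rationalising with the conjugate, the difference becomes (3t - 7) / (√(t^2 + 3*t - 7) + t).
For large t the denominator behaves like 2·t, so the quotient tends to 3/2 = 3/2.

3/2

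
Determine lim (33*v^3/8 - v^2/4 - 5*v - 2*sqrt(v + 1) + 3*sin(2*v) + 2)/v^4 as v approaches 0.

5/64

Substitution gives 0/0; apply L'Hôpital's rule 4 times.
After differentiating numerator and denominator 4 times the quotient is (48*sin(2*v) + 15/(8*(v + 1)^(7/2)))/(24); at v = 0 this is 5/64.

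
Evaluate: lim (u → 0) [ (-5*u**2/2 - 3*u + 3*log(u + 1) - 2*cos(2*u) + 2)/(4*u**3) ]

1/4

Substitution gives 0/0; apply L'Hôpital's rule 3 times.
After differentiating numerator and denominator 3 times the quotient is (-16*sin(2*u) + 6/(u + 1)^3)/(24); at u = 0 this is 1/4.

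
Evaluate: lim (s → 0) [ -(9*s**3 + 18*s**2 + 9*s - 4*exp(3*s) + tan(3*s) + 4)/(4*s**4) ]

27/8

Substitution gives 0/0; apply L'Hôpital's rule 4 times.
After differentiating numerator and denominator 4 times the quotient is (-324*e^(3*s) + 1944*tan(3*s)^5 + 3240*tan(3*s)^3 + 1296*tan(3*s))/(-96); at s = 0 this is 27/8.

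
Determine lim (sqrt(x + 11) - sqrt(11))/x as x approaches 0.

√(11)/22

Substitution gives 0/0. Multiply numerator and denominator by the conjugate √(11 + x) + √11.
The numerator becomes (11 + x) − 11 = x, so the expression simplifies to 1/(√(11 + x) + √11).
Letting x → 0 gives 1/(2√11) = √(11)/22.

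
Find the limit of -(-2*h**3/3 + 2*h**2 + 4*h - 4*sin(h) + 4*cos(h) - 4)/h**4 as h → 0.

-1/6

Substitution gives 0/0 (the numerator vanishes to order 4).
Expand each term to order h^4: the coefficient of h^4 in 4·cos(h) is 1/6 and in -4·sin(h) is 0.
Lower-order terms cancel with the polynomial part, so the numerator is (1/6)·h^4 + o(h^4), and the limit is (1/6)/(-1) = -1/6.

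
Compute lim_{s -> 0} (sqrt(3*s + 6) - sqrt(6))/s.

√(6)/4

Substitution gives 0/0. Multiply numerator and denominator by the conjugate √(6 + 3s) + √6.
The numerator becomes (6 + 3s) − 6 = 3s, so the expression simplifies to 3/(√(6 + 3s) + √6).
Letting s → 0 gives 3/(2√6) = √(6)/4.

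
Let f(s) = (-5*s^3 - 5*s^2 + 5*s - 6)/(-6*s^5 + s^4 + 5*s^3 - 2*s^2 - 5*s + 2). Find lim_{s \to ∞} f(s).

0

The denominator has degree 5 and the numerator degree 3. Dividing numerator and denominator by s^5 sends every term to 0 except the leading denominator term, so the limit is 0.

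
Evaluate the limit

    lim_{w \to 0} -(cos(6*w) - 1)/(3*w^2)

6

Direct substitution gives 0/0.
Apply L'Hôpital: lim (-6*sin(6*w))/(-6*w), still 0/0.
After 2 applications of L'Hôpital's rule the quotient is (-36*cos(6*w))/(-6); substituting w = 0 gives 6.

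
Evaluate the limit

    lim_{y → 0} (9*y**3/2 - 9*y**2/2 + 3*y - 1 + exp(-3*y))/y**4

Direct substitution gives 0/0.
Apply L'Hôpital: lim (27*y^2/2 - 9*y + 3 - 3*e^(-3*y))/(4*y^3), still 0/0.
Apply L'Hôpital: lim (27*y - 9 + 9*e^(-3*y))/(12*y^2), still 0/0.
Apply L'Hôpital: lim (27 - 27*e^(-3*y))/(24*y), still 0/0.
After 4 applications of L'Hôpital's rule the quotient is (81*e^(-3*y))/(24); substituting y = 0 gives 27/8.

27/8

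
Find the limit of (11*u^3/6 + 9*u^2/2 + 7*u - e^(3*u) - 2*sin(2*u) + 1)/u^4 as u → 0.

Substitution gives 0/0 (the numerator vanishes to order 4).
Expand each term to order u^4: the coefficient of u^4 in -2·sin(2u) is 0 and in −e^(3u) is -27/8.
Lower-order terms cancel with the polynomial part, so the numerator is (-27/8)·u^4 + o(u^4), and the limit is (-27/8)/(1) = -27/8.

-27/8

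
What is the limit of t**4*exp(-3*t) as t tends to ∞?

Write as t^4/e^{3t}, an ∞/∞ form.
Exponential growth dominates any polynomial, so repeated L'Hôpital (or the standard result) gives 0.

0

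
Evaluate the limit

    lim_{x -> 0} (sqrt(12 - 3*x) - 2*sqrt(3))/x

-√(3)/4

A 0/0 form; rationalise with √(12 - 3x) + √12. This collapses the numerator to -3x, leaving -3/(√(12 - 3x) + √12) → -3/(2√12) = -√(3)/4.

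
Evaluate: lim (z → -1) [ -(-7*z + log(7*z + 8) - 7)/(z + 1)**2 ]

49/2

Direct substitution gives 0/0.
Apply L'Hôpital: lim (-7 + 7/(7*z + 8))/(-2*z - 2), still 0/0.
After 2 applications of L'Hôpital's rule the quotient is (-49/(7*z + 8)^2)/(-2); substituting z = -1 gives 49/2.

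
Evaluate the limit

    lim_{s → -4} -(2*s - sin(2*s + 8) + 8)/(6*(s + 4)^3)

Direct substitution gives 0/0.
Apply L'Hôpital: lim (2 - 2*cos(2*s + 8))/(-18*(s + 4)^2), still 0/0.
Apply L'Hôpital: lim (4*sin(2*s + 8))/(-36*s - 144), still 0/0.
After 3 applications of L'Hôpital's rule the quotient is (8*cos(2*s + 8))/(-36); substituting s = -4 gives -2/9.

-2/9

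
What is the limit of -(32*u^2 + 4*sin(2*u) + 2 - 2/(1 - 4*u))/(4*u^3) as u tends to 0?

100/3

Substitution gives 0/0 (the numerator vanishes to order 3).
Expand each term to order u^3: the coefficient of u^3 in -2·1/(1 - 4u) is -128 and in 4·sin(2u) is -16/3.
Lower-order terms cancel with the polynomial part, so the numerator is (-400/3)·u^3 + o(u^3), and the limit is (-400/3)/(-4) = 100/3.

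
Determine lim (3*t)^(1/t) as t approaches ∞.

1

Base → ∞ and exponent → 0: an ∞^0 form.
Take logs: (1/t)·ln(3·t^1) = (ln 3 + 1·ln t)/t → 0.
So the limit is e^0 = 1.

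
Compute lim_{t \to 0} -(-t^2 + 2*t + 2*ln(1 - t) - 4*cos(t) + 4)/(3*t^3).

Substitution gives 0/0 (the numerator vanishes to order 3).
Expand each term to order t^3: the coefficient of t^3 in -4·cos(t) is 0 and in 2·ln(1 - t) is -2/3.
Lower-order terms cancel with the polynomial part, so the numerator is (-2/3)·t^3 + o(t^3), and the limit is (-2/3)/(-3) = 2/9.

2/9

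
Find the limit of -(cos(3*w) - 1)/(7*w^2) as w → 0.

9/14

Direct substitution gives 0/0.
Apply L'Hôpital: lim (-3*sin(3*w))/(-14*w), still 0/0.
After 2 applications of L'Hôpital's rule the quotient is (-9*cos(3*w))/(-14); substituting w = 0 gives 9/14.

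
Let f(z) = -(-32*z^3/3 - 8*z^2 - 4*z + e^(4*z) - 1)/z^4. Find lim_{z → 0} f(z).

-32/3

Direct substitution gives 0/0.
Apply L'Hôpital: lim (-32*z^2 - 16*z + 4*e^(4*z) - 4)/(-4*z^3), still 0/0.
Apply L'Hôpital: lim (-64*z + 16*e^(4*z) - 16)/(-12*z^2), still 0/0.
Apply L'Hôpital: lim (64*e^(4*z) - 64)/(-24*z), still 0/0.
After 4 applications of L'Hôpital's rule the quotient is (256*e^(4*z))/(-24); substituting z = 0 gives -32/3.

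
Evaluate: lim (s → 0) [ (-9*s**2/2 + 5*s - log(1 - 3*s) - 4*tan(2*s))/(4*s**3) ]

-5/12

Substitution gives 0/0; apply L'Hôpital's rule 3 times.
After differentiating numerator and denominator 3 times the quotient is (-128*tan(2*s)^2/cos(2*s)^2 - 64/cos(2*s)^4 - 54/(3*s - 1)^3)/(24); at s = 0 this is -5/12.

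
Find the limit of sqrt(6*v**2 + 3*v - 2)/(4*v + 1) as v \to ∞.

√(6)/4

For large |v|, √(6*v^2 + 3*v - 2) ≈ √6·|v| and the denominator ≈ 4v.
Since v → +∞, |v| = v, giving √6/(4) = √(6)/4.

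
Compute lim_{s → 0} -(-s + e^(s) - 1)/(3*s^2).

Direct substitution gives 0/0.
Apply L'Hôpital: lim (e^(s) - 1)/(-6*s), still 0/0.
After 2 applications of L'Hôpital's rule the quotient is (e^(s))/(-6); substituting s = 0 gives -1/6.

-1/6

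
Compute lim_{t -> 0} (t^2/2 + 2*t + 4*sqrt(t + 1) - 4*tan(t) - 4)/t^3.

Substitution gives 0/0 (the numerator vanishes to order 3).
Expand each term to order t^3: the coefficient of t^3 in -4·tan(t) is -4/3 and in 4·√(1 + t) is 1/4.
Lower-order terms cancel with the polynomial part, so the numerator is (-13/12)·t^3 + o(t^3), and the limit is (-13/12)/(1) = -13/12.

-13/12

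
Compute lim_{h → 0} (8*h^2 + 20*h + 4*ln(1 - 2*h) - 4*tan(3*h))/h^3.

Substitution gives 0/0; apply L'Hôpital's rule 3 times.
After differentiating numerator and denominator 3 times the quotient is (8*(108*(2*h - 1)^3*(cos(6*h) - 2)/(cos(6*h) + 1)^2 + 8)/(2*h - 1)^3)/(6); at h = 0 this is -140/3.

-140/3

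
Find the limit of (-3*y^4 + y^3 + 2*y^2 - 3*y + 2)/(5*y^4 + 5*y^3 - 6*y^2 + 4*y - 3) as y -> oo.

Numerator and denominator both have degree 4.
Dividing every term by y^4, all lower-order terms vanish and the limit is the ratio of leading coefficients, -3/(5) = -3/5.

-3/5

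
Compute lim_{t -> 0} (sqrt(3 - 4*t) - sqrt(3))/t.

Substitution gives 0/0. Multiply numerator and denominator by the conjugate √(3 - 4t) + √3.
The numerator becomes (3 - 4t) − 3 = -4t, so the expression simplifies to -4/(√(3 - 4t) + √3).
Letting t → 0 gives -4/(2√3) = -2*√(3)/3.

-2*√(3)/3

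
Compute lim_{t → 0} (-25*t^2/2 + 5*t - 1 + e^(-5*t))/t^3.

-125/6

Direct substitution gives 0/0.
Apply L'Hôpital: lim (-25*t + 5 - 5*e^(-5*t))/(3*t^2), still 0/0.
Apply L'Hôpital: lim (-25 + 25*e^(-5*t))/(6*t), still 0/0.
After 3 applications of L'Hôpital's rule the quotient is (-125*e^(-5*t))/(6); substituting t = 0 gives -125/6.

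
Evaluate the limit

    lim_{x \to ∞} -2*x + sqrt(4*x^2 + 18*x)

This has the form ∞ − ∞. Multiply and divide by the conjugate √(4*x^2 + 18*x) + 2x.
That gives (18x) / (√(4*x^2 + 18*x) + 2x).
Divide numerator and denominator by x: the limit is 18/(2·2) = 9/2.

9/2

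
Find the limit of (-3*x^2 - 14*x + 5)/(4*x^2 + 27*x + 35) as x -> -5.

At x = -5 both the top and bottom vanish — a removable singularity. Factoring out (x + 5) from each leaves (1 - 3*x)/(4*x + 7), which at x = -5 equals -16/13.

-16/13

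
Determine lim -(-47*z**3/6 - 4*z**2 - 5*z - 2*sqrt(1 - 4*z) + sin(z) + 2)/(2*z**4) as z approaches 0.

-10

Substitution gives 0/0 (the numerator vanishes to order 4).
Expand each term to order z^4: the coefficient of z^4 in -2·√(1 - 4z) is 20 and in sin(z) is 0.
Lower-order terms cancel with the polynomial part, so the numerator is (20)·z^4 + o(z^4), and the limit is (20)/(-2) = -10.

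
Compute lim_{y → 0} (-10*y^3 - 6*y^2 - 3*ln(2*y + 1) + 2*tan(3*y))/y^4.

12

Substitution gives 0/0; apply L'Hôpital's rule 4 times.
After differentiating numerator and denominator 4 times the quotient is (3888*tan(3*y)^3/cos(3*y)^2 + 2592*tan(3*y)/cos(3*y)^2 + 288/(2*y + 1)^4)/(24); at y = 0 this is 12.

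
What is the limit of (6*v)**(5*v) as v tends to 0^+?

1

Base → 0⁺ and exponent → 0⁺: a 0^0 form.
Take logs: 5v·ln(6v). This is 0·(−∞); rewriting as ln(6v)/(1/(5v)) and applying L'Hôpital gives 0.
Hence the limit is e^0 = 1.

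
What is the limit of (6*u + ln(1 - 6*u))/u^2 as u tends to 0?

Direct substitution gives 0/0.
Apply L'Hôpital: lim (6 - 6/(1 - 6*u))/(2*u), still 0/0.
After 2 applications of L'Hôpital's rule the quotient is (-36/(1 - 6*u)^2)/(2); substituting u = 0 gives -18.

-18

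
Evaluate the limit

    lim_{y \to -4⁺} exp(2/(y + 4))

As y → -4⁺, 2/(y + 4) → +∞, so e^(2/(y + 4)) → ∞.

∞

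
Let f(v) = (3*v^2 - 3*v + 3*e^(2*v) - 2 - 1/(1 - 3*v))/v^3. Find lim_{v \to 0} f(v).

-23

Substitution gives 0/0 (the numerator vanishes to order 3).
Expand each term to order v^3: the coefficient of v^3 in 3·e^(2v) is 4 and in −1/(1 - 3v) is -27.
Lower-order terms cancel with the polynomial part, so the numerator is (-23)·v^3 + o(v^3), and the limit is (-23)/(1) = -23.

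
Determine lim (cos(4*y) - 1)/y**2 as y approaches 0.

Direct substitution gives 0/0.
Apply L'Hôpital: lim (-4*sin(4*y))/(2*y), still 0/0.
After 2 applications of L'Hôpital's rule the quotient is (-16*cos(4*y))/(2); substituting y = 0 gives -8.

-8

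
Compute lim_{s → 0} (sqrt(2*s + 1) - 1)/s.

1

A 0/0 form; rationalise with √(1 + 2s) + √1. This collapses the numerator to 2s, leaving 2/(√(1 + 2s) + √1) → 2/(2√1) = 1.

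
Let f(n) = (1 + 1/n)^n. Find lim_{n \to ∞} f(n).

e

The base → 1 and the exponent → ∞: a 1^∞ form.
Take logarithms: (n)·ln(1 + 1/n). Since ln(1+u) ~ u for small u, this behaves like (n)·(1/n) → 1.
So the limit is e^(1).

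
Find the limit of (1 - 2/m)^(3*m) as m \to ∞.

Write it as [(1 - 2/m)^m]^(3) · (1 - 2/m)^(0). The bracketed term tends to e^(-2) and the second factor to 1, so the limit is e^(-6).

e^(-6)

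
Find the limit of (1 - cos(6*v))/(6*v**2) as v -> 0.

Substitution gives 0/0.
Use (1 − cos u)/u² → 1/2 with u = 6v: the limit is 6²/(2·6) = 3.

3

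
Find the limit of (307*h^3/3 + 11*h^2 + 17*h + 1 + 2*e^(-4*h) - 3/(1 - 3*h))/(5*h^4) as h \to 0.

-133/3

Substitution gives 0/0; apply L'Hôpital's rule 4 times.
After differentiating numerator and denominator 4 times the quotient is (512*e^(-4*h) + 5832/(3*h - 1)^5)/(120); at h = 0 this is -133/3.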